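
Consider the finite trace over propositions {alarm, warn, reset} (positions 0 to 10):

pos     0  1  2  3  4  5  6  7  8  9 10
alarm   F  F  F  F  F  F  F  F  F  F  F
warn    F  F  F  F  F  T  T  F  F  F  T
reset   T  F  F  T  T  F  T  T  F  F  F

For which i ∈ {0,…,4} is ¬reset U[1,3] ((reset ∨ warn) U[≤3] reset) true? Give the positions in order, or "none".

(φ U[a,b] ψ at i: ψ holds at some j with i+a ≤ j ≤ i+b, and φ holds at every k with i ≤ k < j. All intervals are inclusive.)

Evaluate at each i in [0,4]:
  i=0: ✗ (lhs fails at k=0 before rhs at j=3)
  i=1: ✓ (rhs at j=3; lhs holds on [1,2])
  i=2: ✓ (rhs at j=3; lhs holds on [2,2])
  i=3: ✗ (lhs fails at k=3 before rhs at j=4)
  i=4: ✗ (lhs fails at k=4 before rhs at j=5)

1, 2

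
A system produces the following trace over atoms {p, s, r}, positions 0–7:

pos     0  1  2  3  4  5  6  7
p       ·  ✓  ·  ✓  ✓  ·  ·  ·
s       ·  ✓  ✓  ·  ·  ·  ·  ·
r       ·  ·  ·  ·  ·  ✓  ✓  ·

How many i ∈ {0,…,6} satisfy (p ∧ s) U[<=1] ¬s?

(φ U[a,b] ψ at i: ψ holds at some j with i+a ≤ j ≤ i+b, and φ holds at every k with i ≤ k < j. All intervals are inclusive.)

Evaluate at each i in [0,6]:
  i=0: ✓ (rhs at j=0)
  i=1: ✗ (no rhs in [1,2])
  i=2: ✗ (lhs fails at k=2 before rhs at j=3)
  i=3: ✓ (rhs at j=3)
  i=4: ✓ (rhs at j=4)
  i=5: ✓ (rhs at j=5)
  i=6: ✓ (rhs at j=6)
Positions where it holds: {0, 3, 4, 5, 6} → 5.

5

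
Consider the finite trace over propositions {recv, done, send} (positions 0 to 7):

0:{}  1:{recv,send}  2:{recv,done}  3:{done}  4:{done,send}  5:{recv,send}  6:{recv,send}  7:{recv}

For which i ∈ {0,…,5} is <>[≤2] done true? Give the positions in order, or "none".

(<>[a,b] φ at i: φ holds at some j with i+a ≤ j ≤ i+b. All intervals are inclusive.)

Evaluate at each i in [0,5]:
  i=0: ✓ (witness j=2)
  i=1: ✓ (witness j=2)
  i=2: ✓ (witness j=2)
  i=3: ✓ (witness j=3)
  i=4: ✓ (witness j=4)
  i=5: ✗ (none in [5,7])

0, 1, 2, 3, 4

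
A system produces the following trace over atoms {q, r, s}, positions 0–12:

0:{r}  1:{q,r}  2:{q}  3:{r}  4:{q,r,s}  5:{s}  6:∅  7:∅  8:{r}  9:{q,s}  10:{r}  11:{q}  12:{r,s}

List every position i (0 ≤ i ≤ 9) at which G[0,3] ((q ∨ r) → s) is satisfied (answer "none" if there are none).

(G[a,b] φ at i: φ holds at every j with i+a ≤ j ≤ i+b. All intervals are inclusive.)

Evaluate at each i in [0,9]:
  i=0: ✗ (fails at j=0)
  i=1: ✗ (fails at j=1)
  i=2: ✗ (fails at j=2)
  i=3: ✗ (fails at j=3)
  i=4: ✓ (all of [4,7])
  i=5: ✗ (fails at j=8)
  i=6: ✗ (fails at j=8)
  i=7: ✗ (fails at j=8)
  i=8: ✗ (fails at j=8)
  i=9: ✗ (fails at j=10)

4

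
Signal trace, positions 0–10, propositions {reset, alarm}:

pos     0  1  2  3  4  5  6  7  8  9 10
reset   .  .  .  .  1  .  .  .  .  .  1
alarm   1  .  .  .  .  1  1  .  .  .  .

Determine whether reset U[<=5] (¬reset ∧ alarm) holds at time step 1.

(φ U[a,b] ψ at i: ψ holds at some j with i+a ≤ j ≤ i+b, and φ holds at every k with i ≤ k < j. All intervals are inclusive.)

False

Need some j in [1,6] with (¬reset ∧ alarm), and reset at every k in [1,j-1].
  j=1: (¬reset ∧ alarm) false.
  j=2: (¬reset ∧ alarm) false.
  j=3: (¬reset ∧ alarm) false.
  j=4: (¬reset ∧ alarm) false.
  j=5: (¬reset ∧ alarm) holds, but reset fails at k=1 → not this j.
  j=6: (¬reset ∧ alarm) holds, but reset fails at k=1 → not this j.
No j in the window works → until fails.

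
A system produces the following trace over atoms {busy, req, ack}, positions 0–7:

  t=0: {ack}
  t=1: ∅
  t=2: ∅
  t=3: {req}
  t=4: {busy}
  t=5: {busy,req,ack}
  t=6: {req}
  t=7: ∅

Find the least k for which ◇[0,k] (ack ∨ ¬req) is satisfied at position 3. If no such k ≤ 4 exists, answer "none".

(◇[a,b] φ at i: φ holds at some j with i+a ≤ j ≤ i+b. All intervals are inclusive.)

Scan j = 3,4,… for (ack ∨ ¬req):
  j=3: fails
  j=4: holds
First hit at j=4, so smallest k = 4-3 = 1.

1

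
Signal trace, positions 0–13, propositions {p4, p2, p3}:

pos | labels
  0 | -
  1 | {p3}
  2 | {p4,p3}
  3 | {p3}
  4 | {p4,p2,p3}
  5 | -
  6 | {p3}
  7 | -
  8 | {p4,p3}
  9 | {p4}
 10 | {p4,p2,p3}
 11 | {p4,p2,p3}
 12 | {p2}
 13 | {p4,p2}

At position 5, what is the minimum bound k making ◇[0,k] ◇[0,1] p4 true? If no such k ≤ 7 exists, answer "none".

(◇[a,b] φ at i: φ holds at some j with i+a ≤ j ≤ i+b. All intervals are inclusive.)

2

Scan j = 5,6,… for ◇[0,1] p4:
  j=5: fails
  j=6: fails
  j=7: holds
First hit at j=7, so smallest k = 7-5 = 2.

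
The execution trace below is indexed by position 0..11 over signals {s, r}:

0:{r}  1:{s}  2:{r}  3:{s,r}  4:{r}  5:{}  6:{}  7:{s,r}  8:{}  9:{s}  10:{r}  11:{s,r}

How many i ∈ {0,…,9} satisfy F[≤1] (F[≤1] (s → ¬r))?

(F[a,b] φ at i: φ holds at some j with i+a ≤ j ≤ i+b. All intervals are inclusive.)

10

Evaluate at each i in [0,9]:
  i=0: ✓ (witness j=0)
  i=1: ✓ (witness j=1)
  i=2: ✓ (witness j=2)
  i=3: ✓ (witness j=3)
  i=4: ✓ (witness j=4)
  i=5: ✓ (witness j=5)
  i=6: ✓ (witness j=6)
  i=7: ✓ (witness j=7)
  i=8: ✓ (witness j=8)
  i=9: ✓ (witness j=9)
Positions where it holds: {0, 1, 2, 3, 4, 5, 6, 7, 8, 9} → 10.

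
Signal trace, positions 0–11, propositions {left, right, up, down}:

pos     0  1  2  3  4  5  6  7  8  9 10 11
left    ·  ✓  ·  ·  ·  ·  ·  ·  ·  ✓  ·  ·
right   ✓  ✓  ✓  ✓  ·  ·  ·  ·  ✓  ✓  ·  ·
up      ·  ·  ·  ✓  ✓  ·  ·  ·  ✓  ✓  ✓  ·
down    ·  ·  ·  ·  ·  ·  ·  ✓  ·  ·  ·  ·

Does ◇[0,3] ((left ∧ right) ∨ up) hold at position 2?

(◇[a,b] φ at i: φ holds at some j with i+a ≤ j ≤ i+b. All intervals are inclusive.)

Check ((left ∧ right) ∨ up) at each j in [2,5]:
  j=2: false
  j=3: true
  j=4: true
  j=5: false
Found at j=3 → formula holds.

Yes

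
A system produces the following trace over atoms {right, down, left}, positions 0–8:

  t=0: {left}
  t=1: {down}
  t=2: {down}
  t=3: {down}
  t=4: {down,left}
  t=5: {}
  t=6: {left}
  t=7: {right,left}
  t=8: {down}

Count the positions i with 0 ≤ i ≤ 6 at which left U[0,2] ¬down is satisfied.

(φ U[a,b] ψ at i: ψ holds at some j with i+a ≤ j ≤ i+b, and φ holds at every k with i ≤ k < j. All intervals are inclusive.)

Evaluate at each i in [0,6]:
  i=0: ✓ (rhs at j=0)
  i=1: ✗ (no rhs in [1,3])
  i=2: ✗ (no rhs in [2,4])
  i=3: ✗ (lhs fails at k=3 before rhs at j=5)
  i=4: ✓ (rhs at j=5; lhs holds on [4,4])
  i=5: ✓ (rhs at j=5)
  i=6: ✓ (rhs at j=6)
Positions where it holds: {0, 4, 5, 6} → 4.

4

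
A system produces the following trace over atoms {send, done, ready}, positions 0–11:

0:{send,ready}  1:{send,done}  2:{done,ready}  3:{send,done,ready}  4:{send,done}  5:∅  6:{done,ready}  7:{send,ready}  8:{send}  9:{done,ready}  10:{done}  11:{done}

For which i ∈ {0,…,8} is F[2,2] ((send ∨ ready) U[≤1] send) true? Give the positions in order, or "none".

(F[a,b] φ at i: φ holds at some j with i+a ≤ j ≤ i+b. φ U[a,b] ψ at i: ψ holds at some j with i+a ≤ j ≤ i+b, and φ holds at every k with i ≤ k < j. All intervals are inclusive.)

0, 1, 2, 4, 5, 6

Evaluate at each i in [0,8]:
  i=0: ✓ (witness j=2)
  i=1: ✓ (witness j=3)
  i=2: ✓ (witness j=4)
  i=3: ✗ (none in [5,5])
  i=4: ✓ (witness j=6)
  i=5: ✓ (witness j=7)
  i=6: ✓ (witness j=8)
  i=7: ✗ (none in [9,9])
  i=8: ✗ (none in [10,10])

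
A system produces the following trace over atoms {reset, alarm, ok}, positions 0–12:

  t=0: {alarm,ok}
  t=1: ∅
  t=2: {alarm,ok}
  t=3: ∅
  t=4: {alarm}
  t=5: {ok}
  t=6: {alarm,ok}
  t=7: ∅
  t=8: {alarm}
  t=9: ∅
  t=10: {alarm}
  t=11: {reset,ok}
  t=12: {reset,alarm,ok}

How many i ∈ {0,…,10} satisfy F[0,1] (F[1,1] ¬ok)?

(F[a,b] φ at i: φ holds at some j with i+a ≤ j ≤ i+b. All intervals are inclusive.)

Evaluate at each i in [0,10]:
  i=0: ✓ (witness j=0)
  i=1: ✓ (witness j=2)
  i=2: ✓ (witness j=2)
  i=3: ✓ (witness j=3)
  i=4: ✗ (none in [4,5])
  i=5: ✓ (witness j=6)
  i=6: ✓ (witness j=6)
  i=7: ✓ (witness j=7)
  i=8: ✓ (witness j=8)
  i=9: ✓ (witness j=9)
  i=10: ✗ (none in [10,11])
Positions where it holds: {0, 1, 2, 3, 5, 6, 7, 8, 9} → 9.

9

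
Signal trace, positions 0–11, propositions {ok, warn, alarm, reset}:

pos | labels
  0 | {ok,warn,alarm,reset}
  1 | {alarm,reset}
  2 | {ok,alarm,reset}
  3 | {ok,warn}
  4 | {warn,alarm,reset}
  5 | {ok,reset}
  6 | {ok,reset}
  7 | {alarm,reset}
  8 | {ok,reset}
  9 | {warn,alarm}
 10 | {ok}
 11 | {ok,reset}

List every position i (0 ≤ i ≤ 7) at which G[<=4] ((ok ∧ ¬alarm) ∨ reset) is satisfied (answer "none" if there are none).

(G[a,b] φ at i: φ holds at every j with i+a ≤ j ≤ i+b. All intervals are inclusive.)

0, 1, 2, 3, 4

Evaluate at each i in [0,7]:
  i=0: ✓ (all of [0,4])
  i=1: ✓ (all of [1,5])
  i=2: ✓ (all of [2,6])
  i=3: ✓ (all of [3,7])
  i=4: ✓ (all of [4,8])
  i=5: ✗ (fails at j=9)
  i=6: ✗ (fails at j=9)
  i=7: ✗ (fails at j=9)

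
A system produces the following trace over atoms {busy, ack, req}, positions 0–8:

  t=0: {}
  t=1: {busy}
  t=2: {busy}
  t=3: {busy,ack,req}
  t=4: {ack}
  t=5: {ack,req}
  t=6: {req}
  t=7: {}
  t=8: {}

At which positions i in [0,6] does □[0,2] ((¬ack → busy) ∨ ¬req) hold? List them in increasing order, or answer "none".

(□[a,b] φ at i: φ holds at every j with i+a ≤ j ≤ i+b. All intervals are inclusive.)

Evaluate at each i in [0,6]:
  i=0: ✓ (all of [0,2])
  i=1: ✓ (all of [1,3])
  i=2: ✓ (all of [2,4])
  i=3: ✓ (all of [3,5])
  i=4: ✗ (fails at j=6)
  i=5: ✗ (fails at j=6)
  i=6: ✗ (fails at j=6)

0, 1, 2, 3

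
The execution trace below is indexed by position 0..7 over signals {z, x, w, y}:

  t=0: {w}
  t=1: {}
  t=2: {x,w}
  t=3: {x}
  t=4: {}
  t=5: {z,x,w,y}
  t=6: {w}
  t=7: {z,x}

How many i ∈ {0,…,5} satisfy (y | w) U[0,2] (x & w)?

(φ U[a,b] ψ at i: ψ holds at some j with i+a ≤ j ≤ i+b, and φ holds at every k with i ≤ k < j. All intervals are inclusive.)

2

Evaluate at each i in [0,5]:
  i=0: ✗ (lhs fails at k=1 before rhs at j=2)
  i=1: ✗ (lhs fails at k=1 before rhs at j=2)
  i=2: ✓ (rhs at j=2)
  i=3: ✗ (lhs fails at k=3 before rhs at j=5)
  i=4: ✗ (lhs fails at k=4 before rhs at j=5)
  i=5: ✓ (rhs at j=5)
Positions where it holds: {2, 5} → 2.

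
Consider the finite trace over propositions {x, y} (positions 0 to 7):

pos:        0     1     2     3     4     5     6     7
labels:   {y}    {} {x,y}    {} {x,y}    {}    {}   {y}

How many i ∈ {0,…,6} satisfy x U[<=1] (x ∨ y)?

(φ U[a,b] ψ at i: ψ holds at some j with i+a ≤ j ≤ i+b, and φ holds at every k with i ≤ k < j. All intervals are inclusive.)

Evaluate at each i in [0,6]:
  i=0: ✓ (rhs at j=0)
  i=1: ✗ (lhs fails at k=1 before rhs at j=2)
  i=2: ✓ (rhs at j=2)
  i=3: ✗ (lhs fails at k=3 before rhs at j=4)
  i=4: ✓ (rhs at j=4)
  i=5: ✗ (no rhs in [5,6])
  i=6: ✗ (lhs fails at k=6 before rhs at j=7)
Positions where it holds: {0, 2, 4} → 3.

3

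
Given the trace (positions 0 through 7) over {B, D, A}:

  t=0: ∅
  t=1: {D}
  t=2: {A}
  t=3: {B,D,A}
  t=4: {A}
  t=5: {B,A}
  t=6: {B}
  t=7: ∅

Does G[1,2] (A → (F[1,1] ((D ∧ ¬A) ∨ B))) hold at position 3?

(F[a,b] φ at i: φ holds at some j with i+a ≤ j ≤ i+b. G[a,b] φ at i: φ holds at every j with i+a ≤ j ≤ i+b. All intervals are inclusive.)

Check (A → (F[1,1] ((D ∧ ¬A) ∨ B))) at every j in [4,5]:
  j=4: antecedent true; consequent holds (witness at 5) → ✓
  j=5: antecedent true; consequent holds (witness at 6) → ✓
All positions satisfy it → formula holds.

Yes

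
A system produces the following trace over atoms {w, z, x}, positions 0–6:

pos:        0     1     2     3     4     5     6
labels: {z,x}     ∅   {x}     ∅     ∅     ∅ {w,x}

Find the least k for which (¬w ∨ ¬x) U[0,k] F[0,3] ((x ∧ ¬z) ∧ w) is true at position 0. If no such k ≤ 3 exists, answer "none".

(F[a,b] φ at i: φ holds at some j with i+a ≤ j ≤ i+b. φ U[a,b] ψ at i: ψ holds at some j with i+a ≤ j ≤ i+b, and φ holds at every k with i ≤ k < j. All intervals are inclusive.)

Need earliest j ≥ 0 with F[0,3] ((x ∧ ¬z) ∧ w), and (¬w ∨ ¬x) at every k in [0,j-1].
  j=0: rhs fails.
  j=1: rhs fails.
  j=2: rhs fails.
  j=3: rhs holds; lhs holds on [0,2]. k = 3.

3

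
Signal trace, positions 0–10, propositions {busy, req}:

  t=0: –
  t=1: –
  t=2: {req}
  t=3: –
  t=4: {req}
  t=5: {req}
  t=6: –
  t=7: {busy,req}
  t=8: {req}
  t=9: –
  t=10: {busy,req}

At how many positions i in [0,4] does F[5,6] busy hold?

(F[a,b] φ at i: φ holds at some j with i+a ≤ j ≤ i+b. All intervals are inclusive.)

3

Evaluate at each i in [0,4]:
  i=0: ✗ (none in [5,6])
  i=1: ✓ (witness j=7)
  i=2: ✓ (witness j=7)
  i=3: ✗ (none in [8,9])
  i=4: ✓ (witness j=10)
Positions where it holds: {1, 2, 4} → 3.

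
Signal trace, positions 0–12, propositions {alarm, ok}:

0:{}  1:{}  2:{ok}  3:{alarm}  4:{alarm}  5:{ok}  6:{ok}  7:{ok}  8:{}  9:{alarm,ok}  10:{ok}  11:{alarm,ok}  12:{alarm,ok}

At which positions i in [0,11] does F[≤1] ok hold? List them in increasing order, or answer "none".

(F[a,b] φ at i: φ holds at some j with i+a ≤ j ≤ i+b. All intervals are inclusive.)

Evaluate at each i in [0,11]:
  i=0: ✗ (none in [0,1])
  i=1: ✓ (witness j=2)
  i=2: ✓ (witness j=2)
  i=3: ✗ (none in [3,4])
  i=4: ✓ (witness j=5)
  i=5: ✓ (witness j=5)
  i=6: ✓ (witness j=6)
  i=7: ✓ (witness j=7)
  i=8: ✓ (witness j=9)
  i=9: ✓ (witness j=9)
  i=10: ✓ (witness j=10)
  i=11: ✓ (witness j=11)

1, 2, 4, 5, 6, 7, 8, 9, 10, 11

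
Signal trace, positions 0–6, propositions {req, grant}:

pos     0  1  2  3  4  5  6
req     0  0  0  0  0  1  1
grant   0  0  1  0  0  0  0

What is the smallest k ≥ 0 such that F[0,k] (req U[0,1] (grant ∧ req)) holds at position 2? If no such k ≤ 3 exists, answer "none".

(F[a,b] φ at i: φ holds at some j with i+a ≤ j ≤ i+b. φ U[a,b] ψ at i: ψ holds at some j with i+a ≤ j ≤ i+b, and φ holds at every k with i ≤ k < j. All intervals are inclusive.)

Scan j = 2,3,… for (req U[0,1] (grant ∧ req)):
  j=2: fails
  j=3: fails
  j=4: fails
  j=5: fails
No j in [2,5] satisfies it → none.

none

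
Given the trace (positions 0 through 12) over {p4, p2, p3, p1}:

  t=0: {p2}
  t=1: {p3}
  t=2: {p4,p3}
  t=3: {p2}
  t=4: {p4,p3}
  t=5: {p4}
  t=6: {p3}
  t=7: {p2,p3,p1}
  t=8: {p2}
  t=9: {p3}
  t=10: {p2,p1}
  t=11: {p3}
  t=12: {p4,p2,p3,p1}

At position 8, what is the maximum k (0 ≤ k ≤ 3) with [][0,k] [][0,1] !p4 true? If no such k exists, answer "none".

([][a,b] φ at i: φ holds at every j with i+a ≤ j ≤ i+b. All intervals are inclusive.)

[][0,1] !p4 must hold from j=8 onward; find where it first fails.
  j=8: holds
  j=9: holds
  j=10: holds
  j=11: fails
Holds on [8,10], so largest k = 2.

2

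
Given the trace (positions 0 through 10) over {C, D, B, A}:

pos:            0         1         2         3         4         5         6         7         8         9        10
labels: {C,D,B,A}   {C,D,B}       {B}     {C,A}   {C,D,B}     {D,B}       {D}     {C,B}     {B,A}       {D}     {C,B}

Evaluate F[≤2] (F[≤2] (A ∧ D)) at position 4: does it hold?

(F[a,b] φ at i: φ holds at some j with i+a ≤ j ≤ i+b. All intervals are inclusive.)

Does not hold

Check F[≤2] (A ∧ D) at each j in [4,6]:
  j=4: fails (none in [4,6])
  j=5: fails (none in [5,7])
  j=6: fails (none in [6,8])
No position in the window satisfies it → formula fails.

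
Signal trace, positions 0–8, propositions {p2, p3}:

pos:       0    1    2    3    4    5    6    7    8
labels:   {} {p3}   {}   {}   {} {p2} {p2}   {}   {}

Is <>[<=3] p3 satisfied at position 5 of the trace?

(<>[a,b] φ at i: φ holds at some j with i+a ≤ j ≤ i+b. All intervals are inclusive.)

Check p3 at each j in [5,8]:
  j=5: false
  j=6: false
  j=7: false
  j=8: false
No position in the window satisfies it → formula fails.

No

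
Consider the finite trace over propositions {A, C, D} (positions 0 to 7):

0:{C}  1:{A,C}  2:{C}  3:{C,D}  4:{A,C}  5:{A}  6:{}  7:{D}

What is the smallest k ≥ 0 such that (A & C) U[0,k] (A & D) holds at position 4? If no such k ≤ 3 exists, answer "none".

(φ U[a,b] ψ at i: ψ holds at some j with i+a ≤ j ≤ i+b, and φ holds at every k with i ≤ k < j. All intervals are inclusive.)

none

Need earliest j ≥ 4 with (A & D), and (A & C) at every k in [4,j-1].
  j=4: rhs fails.
  j=5: rhs fails.
  j=6: rhs fails.
  j=7: rhs fails.
No witness within the range → none.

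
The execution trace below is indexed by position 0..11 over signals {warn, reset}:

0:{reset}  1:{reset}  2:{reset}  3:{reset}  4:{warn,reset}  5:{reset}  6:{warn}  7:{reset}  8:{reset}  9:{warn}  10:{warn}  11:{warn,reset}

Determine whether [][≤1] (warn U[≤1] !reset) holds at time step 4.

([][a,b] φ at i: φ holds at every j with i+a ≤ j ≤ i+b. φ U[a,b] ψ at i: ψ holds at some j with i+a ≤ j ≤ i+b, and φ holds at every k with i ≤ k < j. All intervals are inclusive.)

False

Check (warn U[≤1] !reset) at every j in [4,5]:
  j=4: fails
  j=5: fails
Fails at j=4 → formula fails.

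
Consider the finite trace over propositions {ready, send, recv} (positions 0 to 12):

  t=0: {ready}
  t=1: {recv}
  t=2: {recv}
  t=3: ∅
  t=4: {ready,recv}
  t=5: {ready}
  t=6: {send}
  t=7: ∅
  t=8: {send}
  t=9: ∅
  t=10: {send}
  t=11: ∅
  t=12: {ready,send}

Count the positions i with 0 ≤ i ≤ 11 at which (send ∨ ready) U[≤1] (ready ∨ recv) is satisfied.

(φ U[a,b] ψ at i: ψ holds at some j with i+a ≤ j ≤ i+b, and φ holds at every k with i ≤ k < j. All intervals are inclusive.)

5

Evaluate at each i in [0,11]:
  i=0: ✓ (rhs at j=0)
  i=1: ✓ (rhs at j=1)
  i=2: ✓ (rhs at j=2)
  i=3: ✗ (lhs fails at k=3 before rhs at j=4)
  i=4: ✓ (rhs at j=4)
  i=5: ✓ (rhs at j=5)
  i=6: ✗ (no rhs in [6,7])
  i=7: ✗ (no rhs in [7,8])
  i=8: ✗ (no rhs in [8,9])
  i=9: ✗ (no rhs in [9,10])
  i=10: ✗ (no rhs in [10,11])
  i=11: ✗ (lhs fails at k=11 before rhs at j=12)
Positions where it holds: {0, 1, 2, 4, 5} → 5.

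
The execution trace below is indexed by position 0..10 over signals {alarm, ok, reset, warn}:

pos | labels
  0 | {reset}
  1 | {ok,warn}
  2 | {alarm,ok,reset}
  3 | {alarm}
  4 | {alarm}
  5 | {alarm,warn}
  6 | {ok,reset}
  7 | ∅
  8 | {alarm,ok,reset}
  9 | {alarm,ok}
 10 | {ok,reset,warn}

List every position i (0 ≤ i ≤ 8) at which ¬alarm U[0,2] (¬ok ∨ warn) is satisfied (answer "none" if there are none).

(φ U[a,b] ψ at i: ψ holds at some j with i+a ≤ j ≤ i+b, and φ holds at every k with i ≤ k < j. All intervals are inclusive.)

0, 1, 3, 4, 5, 6, 7

Evaluate at each i in [0,8]:
  i=0: ✓ (rhs at j=0)
  i=1: ✓ (rhs at j=1)
  i=2: ✗ (lhs fails at k=2 before rhs at j=3)
  i=3: ✓ (rhs at j=3)
  i=4: ✓ (rhs at j=4)
  i=5: ✓ (rhs at j=5)
  i=6: ✓ (rhs at j=7; lhs holds on [6,6])
  i=7: ✓ (rhs at j=7)
  i=8: ✗ (lhs fails at k=8 before rhs at j=10)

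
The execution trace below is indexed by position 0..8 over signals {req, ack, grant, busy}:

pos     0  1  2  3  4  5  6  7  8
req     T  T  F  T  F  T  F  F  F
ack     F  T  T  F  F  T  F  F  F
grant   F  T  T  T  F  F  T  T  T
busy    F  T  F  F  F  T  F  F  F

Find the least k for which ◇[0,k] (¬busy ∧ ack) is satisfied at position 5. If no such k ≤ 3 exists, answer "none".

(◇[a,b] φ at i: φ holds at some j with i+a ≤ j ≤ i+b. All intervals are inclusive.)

none

Scan j = 5,6,… for (¬busy ∧ ack):
  j=5: fails
  j=6: fails
  j=7: fails
  j=8: fails
No j in [5,8] satisfies it → none.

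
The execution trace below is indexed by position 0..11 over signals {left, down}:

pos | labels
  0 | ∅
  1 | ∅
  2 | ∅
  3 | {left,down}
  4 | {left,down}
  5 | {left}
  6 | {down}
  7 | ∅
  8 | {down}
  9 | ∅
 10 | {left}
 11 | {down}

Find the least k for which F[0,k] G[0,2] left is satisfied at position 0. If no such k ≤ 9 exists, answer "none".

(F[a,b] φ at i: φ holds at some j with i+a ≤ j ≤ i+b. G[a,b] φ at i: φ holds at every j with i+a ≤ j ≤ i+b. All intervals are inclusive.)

3

Scan j = 0,1,… for G[0,2] left:
  j=0: fails
  j=1: fails
  j=2: fails
  j=3: holds
First hit at j=3, so smallest k = 3-0 = 3.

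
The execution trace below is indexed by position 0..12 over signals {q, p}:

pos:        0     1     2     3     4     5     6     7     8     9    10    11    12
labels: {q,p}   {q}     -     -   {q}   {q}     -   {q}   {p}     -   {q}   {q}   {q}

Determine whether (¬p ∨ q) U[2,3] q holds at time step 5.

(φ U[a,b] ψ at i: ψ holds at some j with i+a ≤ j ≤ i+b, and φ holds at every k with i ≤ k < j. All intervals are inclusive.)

Yes

Need some j in [7,8] with q, and (¬p ∨ q) at every k in [5,j-1].
  j=7: q holds; (¬p ∨ q) holds at every k in [5,6] → satisfied.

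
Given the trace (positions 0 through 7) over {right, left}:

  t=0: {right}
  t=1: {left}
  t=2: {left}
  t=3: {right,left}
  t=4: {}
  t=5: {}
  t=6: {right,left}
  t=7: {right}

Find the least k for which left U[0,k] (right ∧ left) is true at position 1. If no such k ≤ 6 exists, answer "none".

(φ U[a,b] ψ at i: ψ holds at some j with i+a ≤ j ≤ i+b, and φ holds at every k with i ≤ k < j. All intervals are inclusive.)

2

Need earliest j ≥ 1 with (right ∧ left), and left at every k in [1,j-1].
  j=1: rhs fails.
  j=2: rhs fails.
  j=3: rhs holds; lhs holds on [1,2]. k = 2.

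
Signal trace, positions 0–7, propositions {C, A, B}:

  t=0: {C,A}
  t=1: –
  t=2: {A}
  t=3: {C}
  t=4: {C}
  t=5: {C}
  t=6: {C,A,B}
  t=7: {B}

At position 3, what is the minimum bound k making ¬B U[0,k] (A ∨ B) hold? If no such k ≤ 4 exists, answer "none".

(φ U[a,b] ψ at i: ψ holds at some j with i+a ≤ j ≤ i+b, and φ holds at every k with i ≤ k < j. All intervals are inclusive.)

3

Need earliest j ≥ 3 with (A ∨ B), and ¬B at every k in [3,j-1].
  j=3: rhs fails.
  j=4: rhs fails.
  j=5: rhs fails.
  j=6: rhs holds; lhs holds on [3,5]. k = 3.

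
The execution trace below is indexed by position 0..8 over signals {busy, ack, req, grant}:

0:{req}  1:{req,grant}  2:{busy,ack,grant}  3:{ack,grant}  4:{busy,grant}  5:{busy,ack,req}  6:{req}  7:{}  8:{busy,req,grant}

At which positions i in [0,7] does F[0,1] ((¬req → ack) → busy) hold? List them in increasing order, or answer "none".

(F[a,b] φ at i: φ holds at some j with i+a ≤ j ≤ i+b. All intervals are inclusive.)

Evaluate at each i in [0,7]:
  i=0: ✗ (none in [0,1])
  i=1: ✓ (witness j=2)
  i=2: ✓ (witness j=2)
  i=3: ✓ (witness j=4)
  i=4: ✓ (witness j=4)
  i=5: ✓ (witness j=5)
  i=6: ✓ (witness j=7)
  i=7: ✓ (witness j=7)

1, 2, 3, 4, 5, 6, 7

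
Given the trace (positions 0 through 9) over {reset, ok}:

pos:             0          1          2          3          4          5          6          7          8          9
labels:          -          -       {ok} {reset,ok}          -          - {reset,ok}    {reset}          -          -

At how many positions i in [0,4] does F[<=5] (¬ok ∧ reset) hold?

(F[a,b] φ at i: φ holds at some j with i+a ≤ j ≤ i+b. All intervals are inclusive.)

Evaluate at each i in [0,4]:
  i=0: ✗ (none in [0,5])
  i=1: ✗ (none in [1,6])
  i=2: ✓ (witness j=7)
  i=3: ✓ (witness j=7)
  i=4: ✓ (witness j=7)
Positions where it holds: {2, 3, 4} → 3.

3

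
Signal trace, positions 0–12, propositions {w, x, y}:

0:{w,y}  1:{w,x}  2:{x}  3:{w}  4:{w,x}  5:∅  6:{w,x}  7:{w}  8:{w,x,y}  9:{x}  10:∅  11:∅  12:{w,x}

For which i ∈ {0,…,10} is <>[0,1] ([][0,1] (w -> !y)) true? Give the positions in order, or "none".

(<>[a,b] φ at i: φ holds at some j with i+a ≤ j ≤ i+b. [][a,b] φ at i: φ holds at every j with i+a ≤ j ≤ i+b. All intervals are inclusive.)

Evaluate at each i in [0,10]:
  i=0: ✓ (witness j=1)
  i=1: ✓ (witness j=1)
  i=2: ✓ (witness j=2)
  i=3: ✓ (witness j=3)
  i=4: ✓ (witness j=4)
  i=5: ✓ (witness j=5)
  i=6: ✓ (witness j=6)
  i=7: ✗ (none in [7,8])
  i=8: ✓ (witness j=9)
  i=9: ✓ (witness j=9)
  i=10: ✓ (witness j=10)

0, 1, 2, 3, 4, 5, 6, 8, 9, 10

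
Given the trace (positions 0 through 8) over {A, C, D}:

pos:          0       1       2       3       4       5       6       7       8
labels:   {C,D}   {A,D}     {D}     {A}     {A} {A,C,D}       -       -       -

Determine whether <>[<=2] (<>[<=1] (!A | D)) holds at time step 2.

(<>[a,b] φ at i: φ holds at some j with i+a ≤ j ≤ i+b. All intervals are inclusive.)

Holds

Check <>[<=1] (!A | D) at each j in [2,4]:
  j=2: holds (witness at 2)
  j=3: fails (none in [3,4])
  j=4: holds (witness at 5)
Found at j=2 → formula holds.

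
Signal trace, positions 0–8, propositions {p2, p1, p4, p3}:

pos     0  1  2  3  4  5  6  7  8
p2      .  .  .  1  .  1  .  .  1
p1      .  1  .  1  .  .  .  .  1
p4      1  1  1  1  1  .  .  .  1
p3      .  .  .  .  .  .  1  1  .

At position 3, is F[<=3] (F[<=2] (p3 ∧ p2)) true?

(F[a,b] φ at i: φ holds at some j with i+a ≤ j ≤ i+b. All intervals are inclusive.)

Does not hold

Check F[<=2] (p3 ∧ p2) at each j in [3,6]:
  j=3: fails (none in [3,5])
  j=4: fails (none in [4,6])
  j=5: fails (none in [5,7])
  j=6: fails (none in [6,8])
No position in the window satisfies it → formula fails.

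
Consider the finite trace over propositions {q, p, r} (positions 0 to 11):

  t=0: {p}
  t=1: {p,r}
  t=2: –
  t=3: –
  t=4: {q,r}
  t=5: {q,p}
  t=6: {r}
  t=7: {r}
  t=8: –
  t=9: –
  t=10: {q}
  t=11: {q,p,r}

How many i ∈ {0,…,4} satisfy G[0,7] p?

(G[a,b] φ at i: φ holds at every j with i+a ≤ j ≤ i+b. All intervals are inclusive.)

Evaluate at each i in [0,4]:
  i=0: ✗ (fails at j=2)
  i=1: ✗ (fails at j=2)
  i=2: ✗ (fails at j=2)
  i=3: ✗ (fails at j=3)
  i=4: ✗ (fails at j=4)
Positions where it holds: {} → 0.

0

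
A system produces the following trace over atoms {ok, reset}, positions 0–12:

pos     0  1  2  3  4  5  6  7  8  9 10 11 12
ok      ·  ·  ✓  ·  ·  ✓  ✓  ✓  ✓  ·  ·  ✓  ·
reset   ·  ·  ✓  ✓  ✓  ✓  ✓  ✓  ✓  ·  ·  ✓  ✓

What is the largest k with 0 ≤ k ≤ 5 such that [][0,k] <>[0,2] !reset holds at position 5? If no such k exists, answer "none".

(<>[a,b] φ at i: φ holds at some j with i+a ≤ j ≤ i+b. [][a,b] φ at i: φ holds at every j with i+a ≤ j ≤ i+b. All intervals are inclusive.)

none

<>[0,2] !reset must hold from j=5 onward; find where it first fails.
  j=5: fails → no k works.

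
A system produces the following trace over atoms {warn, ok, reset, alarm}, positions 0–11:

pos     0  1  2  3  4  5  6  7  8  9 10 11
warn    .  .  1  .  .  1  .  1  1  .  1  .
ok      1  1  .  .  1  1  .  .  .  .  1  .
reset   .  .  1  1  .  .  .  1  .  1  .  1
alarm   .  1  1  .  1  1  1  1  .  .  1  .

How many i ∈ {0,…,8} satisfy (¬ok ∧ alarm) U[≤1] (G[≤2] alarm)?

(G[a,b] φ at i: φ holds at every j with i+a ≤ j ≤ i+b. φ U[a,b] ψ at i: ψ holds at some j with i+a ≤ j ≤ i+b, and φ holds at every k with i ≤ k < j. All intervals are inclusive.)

Evaluate at each i in [0,8]:
  i=0: ✗ (no rhs in [0,1])
  i=1: ✗ (no rhs in [1,2])
  i=2: ✗ (no rhs in [2,3])
  i=3: ✗ (lhs fails at k=3 before rhs at j=4)
  i=4: ✓ (rhs at j=4)
  i=5: ✓ (rhs at j=5)
  i=6: ✗ (no rhs in [6,7])
  i=7: ✗ (no rhs in [7,8])
  i=8: ✗ (no rhs in [8,9])
Positions where it holds: {4, 5} → 2.

2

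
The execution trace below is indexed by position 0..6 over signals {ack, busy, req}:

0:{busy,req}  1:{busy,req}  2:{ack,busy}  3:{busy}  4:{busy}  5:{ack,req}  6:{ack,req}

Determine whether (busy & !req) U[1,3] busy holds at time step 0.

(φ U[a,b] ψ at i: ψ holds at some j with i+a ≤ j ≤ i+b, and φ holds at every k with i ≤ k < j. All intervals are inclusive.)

No

Need some j in [1,3] with busy, and (busy & !req) at every k in [0,j-1].
  j=1: busy holds, but (busy & !req) fails at k=0 → not this j.
  j=2: busy holds, but (busy & !req) fails at k=0 → not this j.
  j=3: busy holds, but (busy & !req) fails at k=0 → not this j.
No j in the window works → until fails.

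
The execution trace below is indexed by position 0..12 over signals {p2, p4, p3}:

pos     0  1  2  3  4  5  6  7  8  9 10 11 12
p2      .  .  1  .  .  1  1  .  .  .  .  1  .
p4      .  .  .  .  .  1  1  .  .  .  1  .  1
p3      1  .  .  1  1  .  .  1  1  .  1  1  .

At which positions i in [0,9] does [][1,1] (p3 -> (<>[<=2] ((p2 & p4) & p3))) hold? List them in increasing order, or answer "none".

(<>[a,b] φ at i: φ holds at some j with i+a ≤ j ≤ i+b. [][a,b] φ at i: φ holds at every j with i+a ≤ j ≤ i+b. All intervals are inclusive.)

Evaluate at each i in [0,9]:
  i=0: ✓ (all of [1,1])
  i=1: ✓ (all of [2,2])
  i=2: ✗ (fails at j=3)
  i=3: ✗ (fails at j=4)
  i=4: ✓ (all of [5,5])
  i=5: ✓ (all of [6,6])
  i=6: ✗ (fails at j=7)
  i=7: ✗ (fails at j=8)
  i=8: ✓ (all of [9,9])
  i=9: ✗ (fails at j=10)

0, 1, 4, 5, 8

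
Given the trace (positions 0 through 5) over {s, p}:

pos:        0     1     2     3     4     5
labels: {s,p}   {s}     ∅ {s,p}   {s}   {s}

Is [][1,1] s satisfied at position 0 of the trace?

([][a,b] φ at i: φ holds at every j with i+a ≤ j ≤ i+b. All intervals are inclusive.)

Check s at every j in [1,1]:
  j=1: true
All positions satisfy it → formula holds.

True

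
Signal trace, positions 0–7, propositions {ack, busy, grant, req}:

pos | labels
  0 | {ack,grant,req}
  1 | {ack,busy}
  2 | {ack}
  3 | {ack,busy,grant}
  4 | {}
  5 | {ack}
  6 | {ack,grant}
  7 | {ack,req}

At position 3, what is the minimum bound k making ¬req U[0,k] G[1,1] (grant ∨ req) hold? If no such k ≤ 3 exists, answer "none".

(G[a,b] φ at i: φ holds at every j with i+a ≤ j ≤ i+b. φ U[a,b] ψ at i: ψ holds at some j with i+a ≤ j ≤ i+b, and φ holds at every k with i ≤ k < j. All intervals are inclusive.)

Need earliest j ≥ 3 with G[1,1] (grant ∨ req), and ¬req at every k in [3,j-1].
  j=3: rhs fails.
  j=4: rhs fails.
  j=5: rhs holds; lhs holds on [3,4]. k = 2.

2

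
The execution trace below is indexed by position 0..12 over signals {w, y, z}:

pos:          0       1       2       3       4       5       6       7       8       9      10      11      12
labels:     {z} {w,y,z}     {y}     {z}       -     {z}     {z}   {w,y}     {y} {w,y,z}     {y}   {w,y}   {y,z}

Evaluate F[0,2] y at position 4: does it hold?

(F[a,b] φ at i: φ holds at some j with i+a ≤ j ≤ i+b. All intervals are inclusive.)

Does not hold

Check y at each j in [4,6]:
  j=4: false
  j=5: false
  j=6: false
No position in the window satisfies it → formula fails.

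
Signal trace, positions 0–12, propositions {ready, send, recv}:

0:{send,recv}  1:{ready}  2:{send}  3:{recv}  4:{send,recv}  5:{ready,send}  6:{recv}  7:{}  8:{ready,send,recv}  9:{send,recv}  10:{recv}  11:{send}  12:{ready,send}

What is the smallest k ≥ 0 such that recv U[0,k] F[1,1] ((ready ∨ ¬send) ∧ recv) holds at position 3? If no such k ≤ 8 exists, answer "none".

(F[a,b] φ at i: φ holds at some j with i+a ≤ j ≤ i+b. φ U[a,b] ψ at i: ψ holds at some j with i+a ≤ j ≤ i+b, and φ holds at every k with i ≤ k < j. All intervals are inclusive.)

Need earliest j ≥ 3 with F[1,1] ((ready ∨ ¬send) ∧ recv), and recv at every k in [3,j-1].
  j=3: rhs fails.
  j=4: rhs fails.
  j=5: rhs holds; lhs holds on [3,4]. k = 2.

2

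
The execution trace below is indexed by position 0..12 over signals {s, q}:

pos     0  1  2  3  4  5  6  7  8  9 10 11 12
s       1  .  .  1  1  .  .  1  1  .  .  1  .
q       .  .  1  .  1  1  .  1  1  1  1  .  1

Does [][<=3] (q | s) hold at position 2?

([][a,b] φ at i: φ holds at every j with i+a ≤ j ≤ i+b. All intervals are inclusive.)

Yes

Check (q | s) at every j in [2,5]:
  j=2: true
  j=3: true
  j=4: true
  j=5: true
All positions satisfy it → formula holds.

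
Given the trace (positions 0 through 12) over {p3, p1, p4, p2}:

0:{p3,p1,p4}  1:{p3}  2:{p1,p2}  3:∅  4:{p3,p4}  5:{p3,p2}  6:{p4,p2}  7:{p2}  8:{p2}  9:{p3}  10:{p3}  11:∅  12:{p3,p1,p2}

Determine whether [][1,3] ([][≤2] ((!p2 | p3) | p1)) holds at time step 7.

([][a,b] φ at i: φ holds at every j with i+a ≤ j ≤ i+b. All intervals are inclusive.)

No

Check [][≤2] ((!p2 | p3) | p1) at every j in [8,10]:
  j=8: fails at 8
  j=9: holds on [9,11]
  j=10: holds on [10,12]
Fails at j=8 → formula fails.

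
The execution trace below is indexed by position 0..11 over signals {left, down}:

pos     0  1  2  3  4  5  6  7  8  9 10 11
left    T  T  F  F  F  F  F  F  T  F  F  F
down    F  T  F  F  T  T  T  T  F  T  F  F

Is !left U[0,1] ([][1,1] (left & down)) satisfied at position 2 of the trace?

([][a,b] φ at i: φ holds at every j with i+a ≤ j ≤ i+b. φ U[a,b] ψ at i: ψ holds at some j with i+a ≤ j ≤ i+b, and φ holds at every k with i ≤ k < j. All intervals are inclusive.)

False

Need some j in [2,3] with [][1,1] (left & down), and !left at every k in [2,j-1].
  j=2: [][1,1] (left & down) — fails at 3.
  j=3: [][1,1] (left & down) — fails at 4.
No j in the window works → until fails.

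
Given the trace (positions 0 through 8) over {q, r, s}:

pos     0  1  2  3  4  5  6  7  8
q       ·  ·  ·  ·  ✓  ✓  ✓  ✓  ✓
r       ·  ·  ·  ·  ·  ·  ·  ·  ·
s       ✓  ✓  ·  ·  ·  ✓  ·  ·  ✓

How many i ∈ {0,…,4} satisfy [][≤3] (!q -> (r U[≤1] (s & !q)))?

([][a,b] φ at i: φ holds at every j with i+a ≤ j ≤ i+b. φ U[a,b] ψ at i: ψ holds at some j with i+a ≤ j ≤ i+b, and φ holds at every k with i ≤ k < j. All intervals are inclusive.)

Evaluate at each i in [0,4]:
  i=0: ✗ (fails at j=2)
  i=1: ✗ (fails at j=2)
  i=2: ✗ (fails at j=2)
  i=3: ✗ (fails at j=3)
  i=4: ✓ (all of [4,7])
Positions where it holds: {4} → 1.

1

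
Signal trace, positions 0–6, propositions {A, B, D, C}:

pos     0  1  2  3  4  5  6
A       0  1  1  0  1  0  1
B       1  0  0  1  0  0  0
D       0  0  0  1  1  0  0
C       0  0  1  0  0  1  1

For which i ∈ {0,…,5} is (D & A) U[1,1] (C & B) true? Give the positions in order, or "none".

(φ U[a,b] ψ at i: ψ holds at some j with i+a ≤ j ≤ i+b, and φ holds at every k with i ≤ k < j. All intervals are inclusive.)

none

Evaluate at each i in [0,5]:
  i=0: ✗ (no rhs in [1,1])
  i=1: ✗ (no rhs in [2,2])
  i=2: ✗ (no rhs in [3,3])
  i=3: ✗ (no rhs in [4,4])
  i=4: ✗ (no rhs in [5,5])
  i=5: ✗ (no rhs in [6,6])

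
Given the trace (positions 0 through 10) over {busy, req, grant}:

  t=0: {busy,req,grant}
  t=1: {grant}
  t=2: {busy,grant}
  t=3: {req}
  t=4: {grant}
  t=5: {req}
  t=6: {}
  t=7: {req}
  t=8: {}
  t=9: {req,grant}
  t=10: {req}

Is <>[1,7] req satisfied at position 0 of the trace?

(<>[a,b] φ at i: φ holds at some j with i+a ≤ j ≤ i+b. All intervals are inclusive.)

Yes

Check req at each j in [1,7]:
  j=1: false
  j=2: false
  j=3: true
  j=4: false
  j=5: true
  j=6: false
  j=7: true
Found at j=3 → formula holds.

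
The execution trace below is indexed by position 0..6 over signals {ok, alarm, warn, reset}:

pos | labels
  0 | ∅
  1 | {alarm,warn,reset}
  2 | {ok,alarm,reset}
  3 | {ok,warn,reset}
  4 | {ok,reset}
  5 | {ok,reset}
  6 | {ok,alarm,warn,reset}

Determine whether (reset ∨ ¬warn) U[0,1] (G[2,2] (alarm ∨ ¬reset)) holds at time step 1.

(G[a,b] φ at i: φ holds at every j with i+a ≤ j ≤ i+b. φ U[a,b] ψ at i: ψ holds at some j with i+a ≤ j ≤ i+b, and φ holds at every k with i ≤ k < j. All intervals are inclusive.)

Need some j in [1,2] with G[2,2] (alarm ∨ ¬reset), and (reset ∨ ¬warn) at every k in [1,j-1].
  j=1: G[2,2] (alarm ∨ ¬reset) — fails at 3.
  j=2: G[2,2] (alarm ∨ ¬reset) — fails at 4.
No j in the window works → until fails.

No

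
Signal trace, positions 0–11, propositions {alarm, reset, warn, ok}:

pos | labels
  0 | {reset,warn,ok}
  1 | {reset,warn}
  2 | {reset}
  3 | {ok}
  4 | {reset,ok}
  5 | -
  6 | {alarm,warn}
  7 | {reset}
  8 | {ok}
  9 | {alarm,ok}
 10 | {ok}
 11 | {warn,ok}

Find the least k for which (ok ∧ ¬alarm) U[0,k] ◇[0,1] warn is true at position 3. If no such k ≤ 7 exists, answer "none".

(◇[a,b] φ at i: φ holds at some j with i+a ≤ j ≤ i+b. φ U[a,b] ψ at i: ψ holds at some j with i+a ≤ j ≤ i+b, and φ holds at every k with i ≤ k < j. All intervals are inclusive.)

Need earliest j ≥ 3 with ◇[0,1] warn, and (ok ∧ ¬alarm) at every k in [3,j-1].
  j=3: rhs fails.
  j=4: rhs fails.
  j=5: rhs holds; lhs holds on [3,4]. k = 2.

2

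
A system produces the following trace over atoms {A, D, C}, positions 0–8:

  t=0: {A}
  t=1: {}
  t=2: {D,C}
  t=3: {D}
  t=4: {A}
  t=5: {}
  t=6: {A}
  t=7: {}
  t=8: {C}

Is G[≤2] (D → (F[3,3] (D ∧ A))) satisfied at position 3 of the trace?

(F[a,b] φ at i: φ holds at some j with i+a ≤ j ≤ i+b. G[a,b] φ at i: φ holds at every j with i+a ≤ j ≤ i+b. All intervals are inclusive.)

Check (D → (F[3,3] (D ∧ A))) at every j in [3,5]:
  j=3: antecedent true; consequent fails (none in [6,6]) → ✗
  j=4: antecedent false → ✓
  j=5: antecedent false → ✓
Fails at j=3 → formula fails.

No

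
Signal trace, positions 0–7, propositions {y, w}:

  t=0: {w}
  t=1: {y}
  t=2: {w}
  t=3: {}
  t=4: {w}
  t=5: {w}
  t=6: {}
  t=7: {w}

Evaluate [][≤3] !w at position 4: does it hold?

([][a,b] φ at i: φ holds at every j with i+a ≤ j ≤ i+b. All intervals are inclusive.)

False

Check !w at every j in [4,7]:
  j=4: false
  j=5: false
  j=6: true
  j=7: false
Fails at j=4 → formula fails.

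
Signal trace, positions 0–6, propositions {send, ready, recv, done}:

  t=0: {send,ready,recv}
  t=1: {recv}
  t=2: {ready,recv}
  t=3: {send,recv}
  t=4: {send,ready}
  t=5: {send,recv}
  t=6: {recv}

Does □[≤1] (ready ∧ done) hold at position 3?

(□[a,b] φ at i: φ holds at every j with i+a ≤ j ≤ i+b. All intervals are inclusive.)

False

Check (ready ∧ done) at every j in [3,4]:
  j=3: false
  j=4: false
Fails at j=3 → formula fails.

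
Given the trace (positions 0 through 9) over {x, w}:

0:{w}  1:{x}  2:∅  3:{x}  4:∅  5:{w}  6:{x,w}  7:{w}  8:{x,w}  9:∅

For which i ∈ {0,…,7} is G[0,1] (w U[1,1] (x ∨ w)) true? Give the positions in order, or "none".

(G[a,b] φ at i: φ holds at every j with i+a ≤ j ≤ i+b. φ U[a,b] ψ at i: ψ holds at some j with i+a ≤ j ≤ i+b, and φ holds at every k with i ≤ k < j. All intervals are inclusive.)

Evaluate at each i in [0,7]:
  i=0: ✗ (fails at j=1)
  i=1: ✗ (fails at j=1)
  i=2: ✗ (fails at j=2)
  i=3: ✗ (fails at j=3)
  i=4: ✗ (fails at j=4)
  i=5: ✓ (all of [5,6])
  i=6: ✓ (all of [6,7])
  i=7: ✗ (fails at j=8)

5, 6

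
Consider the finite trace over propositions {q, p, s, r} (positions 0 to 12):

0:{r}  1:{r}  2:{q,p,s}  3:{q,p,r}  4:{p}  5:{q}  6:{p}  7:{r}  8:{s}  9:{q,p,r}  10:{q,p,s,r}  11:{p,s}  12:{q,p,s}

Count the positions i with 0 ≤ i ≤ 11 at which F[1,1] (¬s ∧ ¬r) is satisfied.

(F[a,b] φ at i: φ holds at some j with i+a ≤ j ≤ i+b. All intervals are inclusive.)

3

Evaluate at each i in [0,11]:
  i=0: ✗ (none in [1,1])
  i=1: ✗ (none in [2,2])
  i=2: ✗ (none in [3,3])
  i=3: ✓ (witness j=4)
  i=4: ✓ (witness j=5)
  i=5: ✓ (witness j=6)
  i=6: ✗ (none in [7,7])
  i=7: ✗ (none in [8,8])
  i=8: ✗ (none in [9,9])
  i=9: ✗ (none in [10,10])
  i=10: ✗ (none in [11,11])
  i=11: ✗ (none in [12,12])
Positions where it holds: {3, 4, 5} → 3.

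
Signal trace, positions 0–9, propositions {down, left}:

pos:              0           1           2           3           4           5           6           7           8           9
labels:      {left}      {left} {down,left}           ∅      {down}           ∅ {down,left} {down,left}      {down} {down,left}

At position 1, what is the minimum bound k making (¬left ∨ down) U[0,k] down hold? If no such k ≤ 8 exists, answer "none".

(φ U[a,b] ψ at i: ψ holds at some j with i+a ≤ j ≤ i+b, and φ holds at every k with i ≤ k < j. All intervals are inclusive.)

none

Need earliest j ≥ 1 with down, and (¬left ∨ down) at every k in [1,j-1].
  j=1: rhs fails.
  j=2: rhs holds but lhs fails at k=1.
  j=3: rhs fails.
  j=4: rhs holds but lhs fails at k=1.
  j=5: rhs fails.
  j=6: rhs holds but lhs fails at k=1.
  j=7: rhs holds but lhs fails at k=1.
  j=8: rhs holds but lhs fails at k=1.
  j=9: rhs holds but lhs fails at k=1.
No witness within the range → none.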